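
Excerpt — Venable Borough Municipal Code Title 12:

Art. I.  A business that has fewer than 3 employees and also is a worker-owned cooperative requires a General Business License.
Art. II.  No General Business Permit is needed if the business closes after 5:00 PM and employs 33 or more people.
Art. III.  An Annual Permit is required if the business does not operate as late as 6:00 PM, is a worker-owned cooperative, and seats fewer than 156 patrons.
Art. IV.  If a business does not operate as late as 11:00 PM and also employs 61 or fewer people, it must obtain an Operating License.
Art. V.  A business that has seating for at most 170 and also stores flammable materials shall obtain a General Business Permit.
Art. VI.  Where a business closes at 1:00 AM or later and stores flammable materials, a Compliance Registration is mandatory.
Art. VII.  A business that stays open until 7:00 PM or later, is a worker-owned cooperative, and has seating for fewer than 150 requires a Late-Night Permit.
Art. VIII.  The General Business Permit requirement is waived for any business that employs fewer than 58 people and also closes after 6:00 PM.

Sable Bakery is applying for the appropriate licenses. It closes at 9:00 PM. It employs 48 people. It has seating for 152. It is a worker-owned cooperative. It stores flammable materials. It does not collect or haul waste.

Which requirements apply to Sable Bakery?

Art. I. employees 48 ≥ 3; is a worker-owned cooperative → General Business License not required.
Art. II. closes 9:00 PM, after 5:00 PM; employees 48 ≥ 33 → exempt from General Business Permit.
Art. III. closes 9:00 PM, after 6:00 PM; is a worker-owned cooperative; seating 152 < 156 → Annual Permit not required.
Art. IV. closes 9:00 PM, at/before 11:00 PM; employees 48 ≤ 61 → Operating License required.
Art. V. seating 152 ≤ 170; stores flammable materials → General Business Permit required.
Art. VI. closes 9:00 PM, at/before 1:00 AM; stores flammable materials → Compliance Registration not required.
Art. VII. closes 9:00 PM, after 7:00 PM; is a worker-owned cooperative; seating 152 ≥ 150 → Late-Night Permit not required.
Art. VIII. employees 48 < 58; closes 9:00 PM, after 6:00 PM → exempt from General Business Permit.

Operating License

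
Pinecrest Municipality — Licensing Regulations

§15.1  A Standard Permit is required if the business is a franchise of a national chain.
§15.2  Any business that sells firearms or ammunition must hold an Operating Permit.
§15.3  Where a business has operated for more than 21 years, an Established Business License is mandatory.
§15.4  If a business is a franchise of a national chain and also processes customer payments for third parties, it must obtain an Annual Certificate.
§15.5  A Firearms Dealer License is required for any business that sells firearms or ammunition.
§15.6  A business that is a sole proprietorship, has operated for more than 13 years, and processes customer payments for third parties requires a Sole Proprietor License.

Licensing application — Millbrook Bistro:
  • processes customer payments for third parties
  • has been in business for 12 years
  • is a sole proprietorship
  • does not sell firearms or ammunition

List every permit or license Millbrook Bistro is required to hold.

None

§15.1 is a sole proprietorship (not: is a franchise of a national chain) → Standard Permit not required.
§15.2 does not sell firearms or ammunition → Operating Permit not required.
§15.3 years in business 12 ≤ 21 → Established Business License not required.
§15.4 is a sole proprietorship (not: is a franchise of a national chain); processes customer payments for third parties → Annual Certificate not required.
§15.5 does not sell firearms or ammunition → Firearms Dealer License not required.
§15.6 is a sole proprietorship; years in business 12 ≤ 13; processes customer payments for third parties → Sole Proprietor License not required.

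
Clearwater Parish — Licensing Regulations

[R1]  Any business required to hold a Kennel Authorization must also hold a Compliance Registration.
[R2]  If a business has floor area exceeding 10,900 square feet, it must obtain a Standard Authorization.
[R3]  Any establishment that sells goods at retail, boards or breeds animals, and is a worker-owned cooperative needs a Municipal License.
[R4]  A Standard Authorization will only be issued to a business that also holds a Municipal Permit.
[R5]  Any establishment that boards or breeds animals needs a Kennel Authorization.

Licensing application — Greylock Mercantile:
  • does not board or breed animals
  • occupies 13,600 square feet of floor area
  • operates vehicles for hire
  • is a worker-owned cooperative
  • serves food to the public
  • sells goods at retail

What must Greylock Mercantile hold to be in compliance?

Municipal Permit, Standard Authorization

[R1] Kennel Authorization is not required → no effect.
[R2] floor area 13,600 square feet > 10,900 square feet → Standard Authorization required.
[R3] sells goods at retail; does not board or breed animals; is a worker-owned cooperative → Municipal License not required.
[R4] Standard Authorization is required → Municipal Permit also required.
[R5] does not board or breed animals → Kennel Authorization not required.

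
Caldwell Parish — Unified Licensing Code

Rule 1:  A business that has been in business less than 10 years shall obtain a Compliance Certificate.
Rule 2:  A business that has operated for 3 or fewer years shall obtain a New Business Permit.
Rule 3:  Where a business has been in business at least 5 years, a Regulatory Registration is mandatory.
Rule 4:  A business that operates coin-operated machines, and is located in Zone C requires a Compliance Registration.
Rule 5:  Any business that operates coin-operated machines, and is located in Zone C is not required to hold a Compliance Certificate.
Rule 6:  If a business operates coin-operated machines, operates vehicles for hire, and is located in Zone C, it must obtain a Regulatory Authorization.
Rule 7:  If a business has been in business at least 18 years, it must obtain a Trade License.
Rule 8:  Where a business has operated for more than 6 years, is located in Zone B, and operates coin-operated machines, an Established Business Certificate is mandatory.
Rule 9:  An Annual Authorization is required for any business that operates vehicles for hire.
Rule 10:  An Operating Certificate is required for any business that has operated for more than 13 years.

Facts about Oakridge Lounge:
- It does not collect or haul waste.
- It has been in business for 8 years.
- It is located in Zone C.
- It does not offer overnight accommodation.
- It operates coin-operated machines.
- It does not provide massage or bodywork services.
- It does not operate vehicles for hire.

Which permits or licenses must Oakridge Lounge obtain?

Compliance Registration, Regulatory Registration

Rule 1: years in business 8 < 10 → Compliance Certificate required.
Rule 2: years in business 8 > 3 → New Business Permit not required.
Rule 3: years in business 8 ≥ 5 → Regulatory Registration required.
Rule 4: operates coin-operated machines; is located in Zone C → Compliance Registration required.
Rule 5: operates coin-operated machines; is located in Zone C → exempt from Compliance Certificate.
Rule 6: operates coin-operated machines; does not operate vehicles for hire; is located in Zone C → Regulatory Authorization not required.
Rule 7: years in business 8 < 18 → Trade License not required.
Rule 8: years in business 8 > 6; is located in Zone C (not: is located in Zone B); operates coin-operated machines → Established Business Certificate not required.
Rule 9: does not operate vehicles for hire → Annual Authorization not required.
Rule 10: years in business 8 ≤ 13 → Operating Certificate not required.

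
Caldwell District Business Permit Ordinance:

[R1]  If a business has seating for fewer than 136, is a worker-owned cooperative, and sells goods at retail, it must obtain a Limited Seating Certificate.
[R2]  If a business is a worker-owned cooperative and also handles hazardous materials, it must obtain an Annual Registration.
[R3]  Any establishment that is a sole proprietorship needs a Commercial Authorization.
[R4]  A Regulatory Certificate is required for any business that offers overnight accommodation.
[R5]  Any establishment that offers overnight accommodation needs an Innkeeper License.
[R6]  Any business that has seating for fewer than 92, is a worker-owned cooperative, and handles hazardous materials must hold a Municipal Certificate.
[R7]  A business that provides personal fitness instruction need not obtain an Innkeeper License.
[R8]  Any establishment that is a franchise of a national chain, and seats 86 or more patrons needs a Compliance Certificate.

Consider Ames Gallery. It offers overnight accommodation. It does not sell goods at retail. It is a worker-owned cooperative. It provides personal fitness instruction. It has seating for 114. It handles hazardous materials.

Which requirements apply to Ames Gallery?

[R1] seating 114 < 136; is a worker-owned cooperative; does not sell goods at retail → Limited Seating Certificate not required.
[R2] is a worker-owned cooperative; handles hazardous materials → Annual Registration required.
[R3] is a worker-owned cooperative (not: is a sole proprietorship) → Commercial Authorization not required.
[R4] offers overnight accommodation → Regulatory Certificate required.
[R5] offers overnight accommodation → Innkeeper License required.
[R6] seating 114 ≥ 92; is a worker-owned cooperative; handles hazardous materials → Municipal Certificate not required.
[R7] provides personal fitness instruction → exempt from Innkeeper License.
[R8] is a worker-owned cooperative (not: is a franchise of a national chain); seating 114 ≥ 86 → Compliance Certificate not required.

Annual Registration, Regulatory Certificate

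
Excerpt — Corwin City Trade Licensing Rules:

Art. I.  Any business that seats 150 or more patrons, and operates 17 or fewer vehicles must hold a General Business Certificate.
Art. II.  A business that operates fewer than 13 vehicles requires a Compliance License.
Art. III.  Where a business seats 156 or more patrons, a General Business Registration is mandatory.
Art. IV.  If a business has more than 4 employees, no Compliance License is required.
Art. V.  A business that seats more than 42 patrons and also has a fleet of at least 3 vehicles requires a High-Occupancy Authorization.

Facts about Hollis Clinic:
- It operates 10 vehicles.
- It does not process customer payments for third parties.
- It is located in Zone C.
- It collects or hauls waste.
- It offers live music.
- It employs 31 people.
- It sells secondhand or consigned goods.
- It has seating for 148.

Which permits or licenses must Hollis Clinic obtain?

Art. I. seating 148 < 150; vehicles 10 ≤ 17 → General Business Certificate not required.
Art. II. vehicles 10 < 13 → Compliance License required.
Art. III. seating 148 < 156 → General Business Registration not required.
Art. IV. employees 31 > 4 → exempt from Compliance License.
Art. V. seating 148 > 42; vehicles 10 ≥ 3 → High-Occupancy Authorization required.

High-Occupancy Authorization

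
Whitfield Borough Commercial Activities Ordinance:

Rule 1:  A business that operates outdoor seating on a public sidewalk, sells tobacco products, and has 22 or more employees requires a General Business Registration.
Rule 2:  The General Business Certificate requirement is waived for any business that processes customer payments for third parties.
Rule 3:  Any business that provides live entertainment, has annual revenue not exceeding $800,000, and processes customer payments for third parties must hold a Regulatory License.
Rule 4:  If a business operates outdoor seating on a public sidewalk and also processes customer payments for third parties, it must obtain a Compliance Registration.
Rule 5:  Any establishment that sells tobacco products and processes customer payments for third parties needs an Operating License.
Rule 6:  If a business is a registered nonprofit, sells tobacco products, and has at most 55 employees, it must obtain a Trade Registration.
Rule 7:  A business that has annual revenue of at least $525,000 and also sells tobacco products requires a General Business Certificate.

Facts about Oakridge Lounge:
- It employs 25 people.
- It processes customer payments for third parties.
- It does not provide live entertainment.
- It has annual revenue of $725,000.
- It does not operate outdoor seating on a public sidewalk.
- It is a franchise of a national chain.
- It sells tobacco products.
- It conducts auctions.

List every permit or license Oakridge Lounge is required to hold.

Rule 1: does not operate outdoor seating on a public sidewalk; sells tobacco products; employees 25 ≥ 22 → General Business Registration not required.
Rule 2: processes customer payments for third parties → exempt from General Business Certificate.
Rule 3: does not provide live entertainment; revenue $725,000 ≤ $800,000; processes customer payments for third parties → Regulatory License not required.
Rule 4: does not operate outdoor seating on a public sidewalk; processes customer payments for third parties → Compliance Registration not required.
Rule 5: sells tobacco products; processes customer payments for third parties → Operating License required.
Rule 6: is a franchise of a national chain (not: is a registered nonprofit); sells tobacco products; employees 25 ≤ 55 → Trade Registration not required.
Rule 7: revenue $725,000 ≥ $525,000; sells tobacco products → General Business Certificate required.

Operating License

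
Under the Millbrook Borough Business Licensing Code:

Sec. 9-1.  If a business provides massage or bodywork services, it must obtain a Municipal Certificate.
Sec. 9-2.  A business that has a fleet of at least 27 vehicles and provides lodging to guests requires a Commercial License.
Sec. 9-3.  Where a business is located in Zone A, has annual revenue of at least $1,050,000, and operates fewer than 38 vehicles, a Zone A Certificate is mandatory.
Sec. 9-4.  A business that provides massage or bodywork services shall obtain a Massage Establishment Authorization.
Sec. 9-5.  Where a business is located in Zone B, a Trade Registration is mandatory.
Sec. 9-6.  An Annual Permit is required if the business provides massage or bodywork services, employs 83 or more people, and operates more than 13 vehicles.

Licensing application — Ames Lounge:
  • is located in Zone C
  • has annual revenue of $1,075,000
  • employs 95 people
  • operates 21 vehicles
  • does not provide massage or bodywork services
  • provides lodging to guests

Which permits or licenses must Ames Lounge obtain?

Sec. 9-1. does not provide massage or bodywork services → Municipal Certificate not required.
Sec. 9-2. vehicles 21 < 27; provides lodging to guests → Commercial License not required.
Sec. 9-3. is located in Zone C (not: is located in Zone A); revenue $1,075,000 ≥ $1,050,000; vehicles 21 < 38 → Zone A Certificate not required.
Sec. 9-4. does not provide massage or bodywork services → Massage Establishment Authorization not required.
Sec. 9-5. is located in Zone C (not: is located in Zone B) → Trade Registration not required.
Sec. 9-6. does not provide massage or bodywork services; employees 95 ≥ 83; vehicles 21 > 13 → Annual Permit not required.

None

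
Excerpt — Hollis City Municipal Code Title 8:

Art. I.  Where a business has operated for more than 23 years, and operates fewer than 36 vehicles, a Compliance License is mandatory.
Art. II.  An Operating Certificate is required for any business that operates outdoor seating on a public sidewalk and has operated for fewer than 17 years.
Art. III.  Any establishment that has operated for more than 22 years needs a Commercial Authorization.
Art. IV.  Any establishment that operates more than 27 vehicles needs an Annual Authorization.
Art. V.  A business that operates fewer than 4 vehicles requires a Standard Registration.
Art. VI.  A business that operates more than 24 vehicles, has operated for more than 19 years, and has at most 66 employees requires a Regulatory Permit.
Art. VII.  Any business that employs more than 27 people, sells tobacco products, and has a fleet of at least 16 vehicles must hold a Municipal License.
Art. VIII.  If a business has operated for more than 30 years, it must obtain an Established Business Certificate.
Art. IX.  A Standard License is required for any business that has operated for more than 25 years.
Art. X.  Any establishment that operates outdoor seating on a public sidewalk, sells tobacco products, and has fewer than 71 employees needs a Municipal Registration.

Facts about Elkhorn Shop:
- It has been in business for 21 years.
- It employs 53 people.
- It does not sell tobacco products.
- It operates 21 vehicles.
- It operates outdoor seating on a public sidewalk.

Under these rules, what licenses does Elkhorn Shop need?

None

Art. I. years in business 21 ≤ 23; vehicles 21 < 36 → Compliance License not required.
Art. II. operates outdoor seating on a public sidewalk; years in business 21 ≥ 17 → Operating Certificate not required.
Art. III. years in business 21 ≤ 22 → Commercial Authorization not required.
Art. IV. vehicles 21 ≤ 27 → Annual Authorization not required.
Art. V. vehicles 21 ≥ 4 → Standard Registration not required.
Art. VI. vehicles 21 ≤ 24; years in business 21 > 19; employees 53 ≤ 66 → Regulatory Permit not required.
Art. VII. employees 53 > 27; does not sell tobacco products; vehicles 21 ≥ 16 → Municipal License not required.
Art. VIII. years in business 21 ≤ 30 → Established Business Certificate not required.
Art. IX. years in business 21 ≤ 25 → Standard License not required.
Art. X. operates outdoor seating on a public sidewalk; does not sell tobacco products; employees 53 < 71 → Municipal Registration not required.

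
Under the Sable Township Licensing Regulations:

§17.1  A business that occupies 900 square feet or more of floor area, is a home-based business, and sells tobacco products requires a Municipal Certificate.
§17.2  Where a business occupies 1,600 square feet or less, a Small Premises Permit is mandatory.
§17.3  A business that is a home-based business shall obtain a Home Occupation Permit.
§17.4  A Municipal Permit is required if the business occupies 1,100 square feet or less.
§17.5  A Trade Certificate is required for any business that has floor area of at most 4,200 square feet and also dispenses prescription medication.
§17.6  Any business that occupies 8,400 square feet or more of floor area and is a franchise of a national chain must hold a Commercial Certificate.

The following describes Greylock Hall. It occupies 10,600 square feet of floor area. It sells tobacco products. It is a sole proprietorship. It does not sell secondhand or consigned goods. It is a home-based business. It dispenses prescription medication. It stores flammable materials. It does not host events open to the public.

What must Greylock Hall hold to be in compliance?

§17.1 floor area 10,600 square feet ≥ 900 square feet; is a home-based business; sells tobacco products → Municipal Certificate required.
§17.2 floor area 10,600 square feet > 1,600 square feet → Small Premises Permit not required.
§17.3 is a home-based business → Home Occupation Permit required.
§17.4 floor area 10,600 square feet > 1,100 square feet → Municipal Permit not required.
§17.5 floor area 10,600 square feet > 4,200 square feet; dispenses prescription medication → Trade Certificate not required.
§17.6 floor area 10,600 square feet ≥ 8,400 square feet; is a sole proprietorship (not: is a franchise of a national chain) → Commercial Certificate not required.

Home Occupation Permit, Municipal Certificate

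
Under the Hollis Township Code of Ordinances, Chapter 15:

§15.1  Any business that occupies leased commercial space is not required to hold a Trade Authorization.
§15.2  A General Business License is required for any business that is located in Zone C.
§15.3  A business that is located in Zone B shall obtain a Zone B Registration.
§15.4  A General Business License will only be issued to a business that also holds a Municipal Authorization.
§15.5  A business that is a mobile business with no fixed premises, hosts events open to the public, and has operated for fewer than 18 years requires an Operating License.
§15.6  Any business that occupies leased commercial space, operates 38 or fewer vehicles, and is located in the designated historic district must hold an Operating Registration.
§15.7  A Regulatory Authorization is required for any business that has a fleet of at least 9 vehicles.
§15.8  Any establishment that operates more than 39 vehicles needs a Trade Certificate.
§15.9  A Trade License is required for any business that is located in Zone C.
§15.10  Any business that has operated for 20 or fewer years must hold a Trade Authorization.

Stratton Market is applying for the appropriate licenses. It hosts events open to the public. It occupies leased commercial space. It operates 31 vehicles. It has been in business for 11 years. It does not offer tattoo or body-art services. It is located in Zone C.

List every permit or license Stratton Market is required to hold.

§15.1 occupies leased commercial space → exempt from Trade Authorization.
§15.2 is located in Zone C → General Business License required.
§15.3 is located in Zone C (not: is located in Zone B) → Zone B Registration not required.
§15.4 General Business License is required → Municipal Authorization also required.
§15.5 occupies leased commercial space (not: is a mobile business with no fixed premises); hosts events open to the public; years in business 11 < 18 → Operating License not required.
§15.6 occupies leased commercial space; vehicles 31 ≤ 38; is located in Zone C (not: is located in the designated historic district) → Operating Registration not required.
§15.7 vehicles 31 ≥ 9 → Regulatory Authorization required.
§15.8 vehicles 31 ≤ 39 → Trade Certificate not required.
§15.9 is located in Zone C → Trade License required.
§15.10 years in business 11 ≤ 20 → Trade Authorization required.

General Business License, Municipal Authorization, Regulatory Authorization, Trade License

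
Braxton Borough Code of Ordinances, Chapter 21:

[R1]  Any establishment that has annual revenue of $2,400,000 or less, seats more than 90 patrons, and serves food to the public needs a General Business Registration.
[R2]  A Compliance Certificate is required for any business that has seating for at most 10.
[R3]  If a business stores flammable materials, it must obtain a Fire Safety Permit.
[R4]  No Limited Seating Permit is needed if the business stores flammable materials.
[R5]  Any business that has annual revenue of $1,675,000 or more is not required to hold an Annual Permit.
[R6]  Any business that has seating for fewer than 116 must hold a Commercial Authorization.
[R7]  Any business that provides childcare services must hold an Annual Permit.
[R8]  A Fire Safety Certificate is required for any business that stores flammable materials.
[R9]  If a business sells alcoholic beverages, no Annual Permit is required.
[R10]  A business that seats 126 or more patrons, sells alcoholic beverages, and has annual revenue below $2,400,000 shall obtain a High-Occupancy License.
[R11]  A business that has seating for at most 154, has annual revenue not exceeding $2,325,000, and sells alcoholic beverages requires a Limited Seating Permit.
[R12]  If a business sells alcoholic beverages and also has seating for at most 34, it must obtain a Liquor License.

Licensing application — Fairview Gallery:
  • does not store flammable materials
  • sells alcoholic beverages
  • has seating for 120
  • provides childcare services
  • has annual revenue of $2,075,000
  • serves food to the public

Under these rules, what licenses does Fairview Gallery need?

[R1] revenue $2,075,000 ≤ $2,400,000; seating 120 > 90; serves food to the public → General Business Registration required.
[R2] seating 120 > 10 → Compliance Certificate not required.
[R3] does not store flammable materials → Fire Safety Permit not required.
[R4] does not store flammable materials → Limited Seating Permit exemption does not apply.
[R5] revenue $2,075,000 ≥ $1,675,000 → exempt from Annual Permit.
[R6] seating 120 ≥ 116 → Commercial Authorization not required.
[R7] provides childcare services → Annual Permit required.
[R8] does not store flammable materials → Fire Safety Certificate not required.
[R9] sells alcoholic beverages → exempt from Annual Permit.
[R10] seating 120 < 126; sells alcoholic beverages; revenue $2,075,000 < $2,400,000 → High-Occupancy License not required.
[R11] seating 120 ≤ 154; revenue $2,075,000 ≤ $2,325,000; sells alcoholic beverages → Limited Seating Permit required.
[R12] sells alcoholic beverages; seating 120 > 34 → Liquor License not required.

General Business Registration, Limited Seating Permit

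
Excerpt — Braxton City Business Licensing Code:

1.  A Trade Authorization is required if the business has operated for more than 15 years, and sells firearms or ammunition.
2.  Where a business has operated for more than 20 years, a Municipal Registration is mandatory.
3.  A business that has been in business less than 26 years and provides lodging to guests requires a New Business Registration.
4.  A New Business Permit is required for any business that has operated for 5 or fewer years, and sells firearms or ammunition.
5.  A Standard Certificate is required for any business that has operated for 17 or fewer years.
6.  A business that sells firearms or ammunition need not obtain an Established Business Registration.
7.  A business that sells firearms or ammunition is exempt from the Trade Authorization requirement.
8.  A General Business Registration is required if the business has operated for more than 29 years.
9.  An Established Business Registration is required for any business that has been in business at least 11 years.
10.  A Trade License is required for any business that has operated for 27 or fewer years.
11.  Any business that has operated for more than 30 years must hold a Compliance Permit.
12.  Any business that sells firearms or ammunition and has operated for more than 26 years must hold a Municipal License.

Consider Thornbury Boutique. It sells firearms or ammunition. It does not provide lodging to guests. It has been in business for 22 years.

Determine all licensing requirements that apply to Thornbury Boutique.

1. years in business 22 > 15; sells firearms or ammunition → Trade Authorization required.
2. years in business 22 > 20 → Municipal Registration required.
3. years in business 22 < 26; does not provide lodging to guests → New Business Registration not required.
4. years in business 22 > 5; sells firearms or ammunition → New Business Permit not required.
5. years in business 22 > 17 → Standard Certificate not required.
6. sells firearms or ammunition → exempt from Established Business Registration.
7. sells firearms or ammunition → exempt from Trade Authorization.
8. years in business 22 ≤ 29 → General Business Registration not required.
9. years in business 22 ≥ 11 → Established Business Registration required.
10. years in business 22 ≤ 27 → Trade License required.
11. years in business 22 ≤ 30 → Compliance Permit not required.
12. sells firearms or ammunition; years in business 22 ≤ 26 → Municipal License not required.

Municipal Registration, Trade License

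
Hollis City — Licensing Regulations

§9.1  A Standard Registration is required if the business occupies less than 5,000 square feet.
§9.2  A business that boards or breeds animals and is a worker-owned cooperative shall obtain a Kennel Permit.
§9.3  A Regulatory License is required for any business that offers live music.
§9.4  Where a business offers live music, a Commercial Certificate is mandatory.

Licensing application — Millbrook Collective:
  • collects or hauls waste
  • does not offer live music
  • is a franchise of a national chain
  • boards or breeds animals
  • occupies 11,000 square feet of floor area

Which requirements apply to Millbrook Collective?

§9.1 floor area 11,000 square feet ≥ 5,000 square feet → Standard Registration not required.
§9.2 boards or breeds animals; is a franchise of a national chain (not: is a worker-owned cooperative) → Kennel Permit not required.
§9.3 does not offer live music → Regulatory License not required.
§9.4 does not offer live music → Commercial Certificate not required.

None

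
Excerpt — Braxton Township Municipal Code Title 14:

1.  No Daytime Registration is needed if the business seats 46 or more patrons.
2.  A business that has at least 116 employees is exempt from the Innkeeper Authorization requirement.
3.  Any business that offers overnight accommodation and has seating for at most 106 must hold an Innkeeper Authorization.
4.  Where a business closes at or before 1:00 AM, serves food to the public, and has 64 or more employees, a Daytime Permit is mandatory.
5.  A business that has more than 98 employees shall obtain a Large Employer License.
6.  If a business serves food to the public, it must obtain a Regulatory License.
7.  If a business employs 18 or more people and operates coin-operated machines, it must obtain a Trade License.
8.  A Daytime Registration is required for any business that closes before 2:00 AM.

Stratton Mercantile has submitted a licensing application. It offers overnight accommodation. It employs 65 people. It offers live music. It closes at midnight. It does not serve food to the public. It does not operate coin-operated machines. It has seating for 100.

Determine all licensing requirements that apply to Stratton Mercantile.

1. seating 100 ≥ 46 → exempt from Daytime Registration.
2. employees 65 < 116 → Innkeeper Authorization exemption does not apply.
3. offers overnight accommodation; seating 100 ≤ 106 → Innkeeper Authorization required.
4. closes midnight, at/before 1:00 AM; does not serve food to the public; employees 65 ≥ 64 → Daytime Permit not required.
5. employees 65 ≤ 98 → Large Employer License not required.
6. does not serve food to the public → Regulatory License not required.
7. employees 65 ≥ 18; does not operate coin-operated machines → Trade License not required.
8. closes midnight, at/before 2:00 AM → Daytime Registration required.

Innkeeper Authorization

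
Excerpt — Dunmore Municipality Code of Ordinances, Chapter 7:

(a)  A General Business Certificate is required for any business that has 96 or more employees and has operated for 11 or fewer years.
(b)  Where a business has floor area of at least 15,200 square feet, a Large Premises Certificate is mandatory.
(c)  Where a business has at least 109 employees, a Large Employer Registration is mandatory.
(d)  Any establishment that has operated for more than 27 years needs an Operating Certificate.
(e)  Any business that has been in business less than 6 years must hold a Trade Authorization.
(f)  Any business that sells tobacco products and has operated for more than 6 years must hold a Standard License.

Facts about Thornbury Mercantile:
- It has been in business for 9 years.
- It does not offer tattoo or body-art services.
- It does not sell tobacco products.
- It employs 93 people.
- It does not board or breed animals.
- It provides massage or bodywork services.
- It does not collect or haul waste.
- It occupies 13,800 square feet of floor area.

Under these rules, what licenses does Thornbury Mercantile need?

(a) employees 93 < 96; years in business 9 ≤ 11 → General Business Certificate not required.
(b) floor area 13,800 square feet < 15,200 square feet → Large Premises Certificate not required.
(c) employees 93 < 109 → Large Employer Registration not required.
(d) years in business 9 ≤ 27 → Operating Certificate not required.
(e) years in business 9 ≥ 6 → Trade Authorization not required.
(f) does not sell tobacco products; years in business 9 > 6 → Standard License not required.

None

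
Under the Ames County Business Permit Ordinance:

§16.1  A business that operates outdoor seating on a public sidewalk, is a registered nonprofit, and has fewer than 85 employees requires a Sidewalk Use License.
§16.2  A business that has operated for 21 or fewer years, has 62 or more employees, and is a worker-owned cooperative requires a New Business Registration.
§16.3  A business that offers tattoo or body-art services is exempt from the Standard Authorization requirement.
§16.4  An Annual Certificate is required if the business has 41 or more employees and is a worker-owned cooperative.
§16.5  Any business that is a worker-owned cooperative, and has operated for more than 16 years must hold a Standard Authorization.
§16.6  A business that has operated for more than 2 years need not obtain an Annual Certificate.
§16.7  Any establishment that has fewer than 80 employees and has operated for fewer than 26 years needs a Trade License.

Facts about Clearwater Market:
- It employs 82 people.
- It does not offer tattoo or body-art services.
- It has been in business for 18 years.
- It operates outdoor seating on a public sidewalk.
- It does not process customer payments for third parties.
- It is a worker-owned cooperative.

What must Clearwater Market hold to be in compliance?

§16.1 operates outdoor seating on a public sidewalk; is a worker-owned cooperative (not: is a registered nonprofit); employees 82 < 85 → Sidewalk Use License not required.
§16.2 years in business 18 ≤ 21; employees 82 ≥ 62; is a worker-owned cooperative → New Business Registration required.
§16.3 does not offer tattoo or body-art services → Standard Authorization exemption does not apply.
§16.4 employees 82 ≥ 41; is a worker-owned cooperative → Annual Certificate required.
§16.5 is a worker-owned cooperative; years in business 18 > 16 → Standard Authorization required.
§16.6 years in business 18 > 2 → exempt from Annual Certificate.
§16.7 employees 82 ≥ 80; years in business 18 < 26 → Trade License not required.

New Business Registration, Standard Authorization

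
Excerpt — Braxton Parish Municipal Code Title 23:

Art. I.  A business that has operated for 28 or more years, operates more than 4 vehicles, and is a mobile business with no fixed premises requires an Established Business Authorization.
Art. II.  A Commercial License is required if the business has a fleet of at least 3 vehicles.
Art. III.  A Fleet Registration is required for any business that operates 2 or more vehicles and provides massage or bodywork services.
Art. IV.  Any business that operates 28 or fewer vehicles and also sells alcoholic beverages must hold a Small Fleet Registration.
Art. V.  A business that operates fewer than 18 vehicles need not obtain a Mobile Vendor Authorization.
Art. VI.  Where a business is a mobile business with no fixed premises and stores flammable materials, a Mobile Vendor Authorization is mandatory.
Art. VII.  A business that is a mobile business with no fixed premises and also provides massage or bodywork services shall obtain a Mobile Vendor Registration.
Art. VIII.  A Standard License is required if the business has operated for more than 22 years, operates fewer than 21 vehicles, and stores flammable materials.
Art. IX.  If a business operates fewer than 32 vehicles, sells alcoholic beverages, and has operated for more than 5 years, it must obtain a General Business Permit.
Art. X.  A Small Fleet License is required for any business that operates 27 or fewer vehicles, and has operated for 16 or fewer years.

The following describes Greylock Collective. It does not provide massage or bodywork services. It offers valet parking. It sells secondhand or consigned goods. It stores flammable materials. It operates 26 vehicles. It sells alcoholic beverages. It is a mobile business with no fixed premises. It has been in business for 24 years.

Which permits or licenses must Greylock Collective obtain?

Art. I. years in business 24 < 28; vehicles 26 > 4; is a mobile business with no fixed premises → Established Business Authorization not required.
Art. II. vehicles 26 ≥ 3 → Commercial License required.
Art. III. vehicles 26 ≥ 2; does not provide massage or bodywork services → Fleet Registration not required.
Art. IV. vehicles 26 ≤ 28; sells alcoholic beverages → Small Fleet Registration required.
Art. V. vehicles 26 ≥ 18 → Mobile Vendor Authorization exemption does not apply.
Art. VI. is a mobile business with no fixed premises; stores flammable materials → Mobile Vendor Authorization required.
Art. VII. is a mobile business with no fixed premises; does not provide massage or bodywork services → Mobile Vendor Registration not required.
Art. VIII. years in business 24 > 22; vehicles 26 ≥ 21; stores flammable materials → Standard License not required.
Art. IX. vehicles 26 < 32; sells alcoholic beverages; years in business 24 > 5 → General Business Permit required.
Art. X. vehicles 26 ≤ 27; years in business 24 > 16 → Small Fleet License not required.

Commercial License, General Business Permit, Mobile Vendor Authorization, Small Fleet Registration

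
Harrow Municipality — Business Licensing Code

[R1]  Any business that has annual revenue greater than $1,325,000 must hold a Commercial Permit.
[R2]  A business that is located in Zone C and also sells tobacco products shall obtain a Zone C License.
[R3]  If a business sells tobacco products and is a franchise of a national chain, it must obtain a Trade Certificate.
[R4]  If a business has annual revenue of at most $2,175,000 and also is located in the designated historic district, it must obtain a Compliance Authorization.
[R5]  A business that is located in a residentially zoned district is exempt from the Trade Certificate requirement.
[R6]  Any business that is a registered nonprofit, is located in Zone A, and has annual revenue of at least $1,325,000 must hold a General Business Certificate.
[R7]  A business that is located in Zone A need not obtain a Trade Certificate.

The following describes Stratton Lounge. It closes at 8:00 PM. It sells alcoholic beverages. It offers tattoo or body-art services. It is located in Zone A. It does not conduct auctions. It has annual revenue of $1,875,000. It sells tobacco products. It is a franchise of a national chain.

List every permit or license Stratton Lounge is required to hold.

Commercial Permit

[R1] revenue $1,875,000 > $1,325,000 → Commercial Permit required.
[R2] is located in Zone A (not: is located in Zone C); sells tobacco products → Zone C License not required.
[R3] sells tobacco products; is a franchise of a national chain → Trade Certificate required.
[R4] revenue $1,875,000 ≤ $2,175,000; is located in Zone A (not: is located in the designated historic district) → Compliance Authorization not required.
[R5] is located in Zone A (not: is located in a residentially zoned district) → Trade Certificate exemption does not apply.
[R6] is a franchise of a national chain (not: is a registered nonprofit); is located in Zone A; revenue $1,875,000 ≥ $1,325,000 → General Business Certificate not required.
[R7] is located in Zone A → exempt from Trade Certificate.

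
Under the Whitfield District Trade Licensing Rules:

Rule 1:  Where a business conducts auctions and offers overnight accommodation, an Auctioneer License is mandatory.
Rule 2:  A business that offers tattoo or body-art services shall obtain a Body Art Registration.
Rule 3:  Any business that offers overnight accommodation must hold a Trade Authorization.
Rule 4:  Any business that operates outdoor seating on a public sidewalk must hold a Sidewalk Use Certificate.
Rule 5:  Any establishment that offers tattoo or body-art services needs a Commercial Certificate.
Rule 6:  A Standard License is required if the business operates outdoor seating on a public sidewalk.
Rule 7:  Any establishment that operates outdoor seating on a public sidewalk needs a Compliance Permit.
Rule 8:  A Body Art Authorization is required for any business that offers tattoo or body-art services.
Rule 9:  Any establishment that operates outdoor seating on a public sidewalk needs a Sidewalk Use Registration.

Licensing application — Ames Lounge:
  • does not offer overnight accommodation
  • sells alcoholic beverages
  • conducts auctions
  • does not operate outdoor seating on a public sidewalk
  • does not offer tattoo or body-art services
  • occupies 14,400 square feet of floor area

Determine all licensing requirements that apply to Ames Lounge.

None

Rule 1: conducts auctions; does not offer overnight accommodation → Auctioneer License not required.
Rule 2: does not offer tattoo or body-art services → Body Art Registration not required.
Rule 3: does not offer overnight accommodation → Trade Authorization not required.
Rule 4: does not operate outdoor seating on a public sidewalk → Sidewalk Use Certificate not required.
Rule 5: does not offer tattoo or body-art services → Commercial Certificate not required.
Rule 6: does not operate outdoor seating on a public sidewalk → Standard License not required.
Rule 7: does not operate outdoor seating on a public sidewalk → Compliance Permit not required.
Rule 8: does not offer tattoo or body-art services → Body Art Authorization not required.
Rule 9: does not operate outdoor seating on a public sidewalk → Sidewalk Use Registration not required.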